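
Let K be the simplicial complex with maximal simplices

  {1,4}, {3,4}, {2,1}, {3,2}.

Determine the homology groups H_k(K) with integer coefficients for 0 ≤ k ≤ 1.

H_0 ≅ Z,  H_1 ≅ Z.

Order the vertices as 1 < 2 < 3 < 4. Listing each simplex with vertices in this order, K has dimension 1 with simplices:

  0-simplices (4): [1], [2], [3], [4]
  1-simplices (4): [1,2], [1,4], [2,3], [3,4]

Hence C_0 ≅ Z^4, C_1 ≅ Z^4.

Boundary ∂_1: C_1 → C_0 sends each edge [p,q] (with p < q) to q − p. For instance
  ∂[2,3] = [3] − [2].
The resulting 4×4 matrix has rank 3, and its Smith normal form has invariant factors (1,1,1).

Computing H_k = (kernel of ∂_k) / (image of ∂_{k+1}):

  H_0: rank C_0 − rank ∂_1 = 4 − 3 = 1, and the invariant factors of ∂_1 are all 1, so H_0 ≅ Z.
  H_1: rank ker ∂_1 − rank ∂_2 = (4 − 3) − 0 = 1, and there is no ∂_2, so H_1 ≅ Z.

(K is a triangulation of the circle S^1.)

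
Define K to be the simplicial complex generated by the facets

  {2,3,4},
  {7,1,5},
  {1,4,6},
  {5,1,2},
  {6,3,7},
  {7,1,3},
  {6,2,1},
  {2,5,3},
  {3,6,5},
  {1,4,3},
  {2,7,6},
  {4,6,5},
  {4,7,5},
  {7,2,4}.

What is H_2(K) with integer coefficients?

H_2 ≅ Z.

Fix the vertex order 1 < 2 < 3 < 4 < 5 < 6 < 7 and write every simplex with vertices in increasing order. Then dim K = 2 and the simplices of K are:

  0-simplices (7): [1], [2], [3], [4], [5], [6], [7]
  1-simplices (21): [1,2], [1,3], [1,4], [1,5], [1,6], [1,7], [2,3], [2,4], [2,5], [2,6], [2,7], [3,4], [3,5], [3,6], [3,7], [4,5], [4,6], [4,7], [5,6], [5,7], [6,7]
  2-simplices (14): [1,2,5], [1,2,6], [1,3,4], [1,3,7], [1,4,6], [1,5,7], [2,3,4], [2,3,5], [2,4,7], [2,6,7], [3,5,6], [3,6,7], [4,5,6], [4,5,7]

so the chain groups are C_0 ≅ Z^7, C_1 ≅ Z^21, C_2 ≅ Z^14.

The boundary map ∂_1: C_1 → C_0 maps an edge to its endpoints' difference, ∂[p,q] = q − p.
The 7×21 boundary matrix has rank 6 and Smith normal form diag(1,1,1,1,1,1).

∂_2: C_2 → C_1 maps a triangle to the signed sum of its edges. For instance
  ∂[3,6,7] = [6,7] − [3,7] + [3,6],
  ∂[1,2,5] = [2,5] − [1,5] + [1,2].
As a 21×14 matrix over Z this has rank 13, with invariant factors (1,1,1,1,1,1,1,1,1,1,1,1,1).

Computing H_k = (kernel of ∂_k) / (image of ∂_{k+1}):

  H_2: rank ker ∂_2 − rank ∂_3 = (14 − 13) − 0 = 1, and there is no ∂_3, so H_2 = Z.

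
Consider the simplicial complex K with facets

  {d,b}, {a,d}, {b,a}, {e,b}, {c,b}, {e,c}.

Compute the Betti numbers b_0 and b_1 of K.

Order the vertices as a < b < c < d < e. Listing each simplex with vertices in this order, K has dimension 1 with simplices:

  0-simplices (5): a, b, c, d, e
  1-simplices (6): ab, ad, bc, bd, be, ce

giving chain groups C_0 ≅ Z^5, C_1 ≅ Z^6.

The boundary map ∂_1: C_1 → C_0 maps an edge to its endpoints' difference, ∂[p,q] = q − p.
As a 5×6 matrix over Z this has rank 4, with invariant factors (1,1,1,1).

From H_k ≅ ker(∂_k) / im(∂_{k+1}) we obtain:

  H_0: rank C_0 − rank ∂_1 = 5 − 4 = 1, and the invariant factors of ∂_1 are all 1, so H_0 ≅ Z.
  H_1: rank ker ∂_1 − rank ∂_2 = (6 − 4) − 0 = 2, and there is no ∂_2, so H_1 ≅ Z^2.

Hence the Betti numbers are b_0 = 1, b_1 = 2.

b_0 = 1, b_1 = 2.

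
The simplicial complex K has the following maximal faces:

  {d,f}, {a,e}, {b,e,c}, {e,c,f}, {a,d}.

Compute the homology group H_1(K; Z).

H_1 ≅ Z.

Fix the vertex order a < b < c < d < e < f and write every simplex with vertices in increasing order. Then dim K = 2 and the simplices of K are:

  0-simplices (6): a, b, c, d, e, f
  1-simplices (8): ad, ae, bc, be, ce, cf, df, ef
  2-simplices (2): bce, cef

so the chain groups are C_0 ≅ Z^6, C_1 ≅ Z^8, C_2 ≅ Z^2.

The boundary map ∂_1: C_1 → C_0 sends each edge [p,q] (with p < q) to q − p. For instance
  ∂ef = f − e.
The 6×8 boundary matrix has rank 5 and Smith normal form diag(1,1,1,1,1).

∂_2: C_2 → C_1 maps a triangle to the signed sum of its edges. For instance
  ∂bce = ce − be + bc,
  ∂cef = ef − cf + ce.
As a 8×2 matrix over Z this has rank 2, with invariant factors (1,1).

Now H_k = ker ∂_k / im ∂_{k+1}, so:

  H_1: rank ker ∂_1 − rank ∂_2 = (8 − 5) − 2 = 1, and the invariant factors of ∂_2 are all 1, so H_1 = Z.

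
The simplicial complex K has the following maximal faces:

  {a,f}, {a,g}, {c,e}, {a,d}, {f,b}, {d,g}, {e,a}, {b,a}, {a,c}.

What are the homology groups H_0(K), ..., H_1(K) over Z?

We work with the vertex ordering a < b < c < d < e < f < g. The simplices of K, each written with vertices in increasing order, are:

  0-simplices (7): a, b, c, d, e, f, g
  1-simplices (9): ab, ac, ad, ae, af, ag, bf, ce, dg

giving chain groups C_0 ≅ Z^7, C_1 ≅ Z^9.

∂_1: C_1 → C_0 is given by ∂[p,q] = [q] − [p].
The resulting 7×9 matrix has rank 6, and its Smith normal form has invariant factors (1,1,1,1,1,1).

From H_k ≅ ker(∂_k) / im(∂_{k+1}) we obtain:

  H_0: rank C_0 − rank ∂_1 = 7 − 6 = 1, and the invariant factors of ∂_1 are all 1, so H_0 ≅ Z.
  H_1: rank ker ∂_1 − rank ∂_2 = (9 − 6) − 0 = 3, and there is no ∂_2, so H_1 ≅ Z^3.

(K is a triangulation of a wedge of 3 circles.)

H_0 = Z,  H_1 = Z^3.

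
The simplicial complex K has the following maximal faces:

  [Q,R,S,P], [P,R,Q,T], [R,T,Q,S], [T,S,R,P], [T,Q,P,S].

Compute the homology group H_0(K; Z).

H_0 = Z.

K has 5 vertices, 10 edges, 10 triangles, 5 3-simplices.
rank ∂_0 = 0, rank ∂_1 = 4 ⇒ b_0 = 5 − 0 − 4 = 1; all invariant factors of ∂_1 are 1 so no torsion. So H_0 = Z.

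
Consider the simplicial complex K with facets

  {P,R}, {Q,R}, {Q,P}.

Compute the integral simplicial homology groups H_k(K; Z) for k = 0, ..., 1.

H_0 ≅ Z,  H_1 ≅ Z.

Order the vertices as P < Q < R. Listing each simplex with vertices in this order, K has dimension 1 with simplices:

  0-simplices (3): P, Q, R
  1-simplices (3): PQ, PR, QR

so the chain groups are C_0 ≅ Z^3, C_1 ≅ Z^3.

Boundary ∂_1: C_1 → C_0 is given by ∂[p,q] = [q] − [p]. For instance
  ∂PQ = Q − P.
As a 3×3 matrix over Z this has rank 2, with invariant factors (1,1).

From H_k ≅ ker(∂_k) / im(∂_{k+1}) we obtain:

  H_0: rank C_0 − rank ∂_1 = 3 − 2 = 1, and the invariant factors of ∂_1 are all 1, so H_0 ≅ Z.
  H_1: rank ker ∂_1 − rank ∂_2 = (3 − 2) − 0 = 1, and there is no ∂_2, so H_1 ≅ Z.

(K is a triangulation of the circle S^1.)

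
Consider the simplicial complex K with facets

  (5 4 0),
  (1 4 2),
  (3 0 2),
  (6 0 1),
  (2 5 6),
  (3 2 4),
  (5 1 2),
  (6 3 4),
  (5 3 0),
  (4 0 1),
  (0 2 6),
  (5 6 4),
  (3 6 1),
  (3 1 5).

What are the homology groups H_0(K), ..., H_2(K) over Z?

H_0 = Z,  H_1 = Z^2,  H_2 = Z.

Take the total order 0 < 1 < 2 < 3 < 4 < 5 < 6 on the vertex set. Then K (dimension 2) consists of the simplices:

  0-simplices (7): [0], [1], [2], [3], [4], [5], [6]
  1-simplices (21): [0,1], [0,2], [0,3], [0,4], [0,5], [0,6], [1,2], [1,3], [1,4], [1,5], [1,6], [2,3], [2,4], [2,5], [2,6], [3,4], [3,5], [3,6], [4,5], [4,6], [5,6]
  2-simplices (14): [0,1,4], [0,1,6], [0,2,3], [0,2,6], [0,3,5], [0,4,5], [1,2,4], [1,2,5], [1,3,5], [1,3,6], [2,3,4], [2,5,6], [3,4,6], [4,5,6]

so the chain groups are C_0 ≅ Z^7, C_1 ≅ Z^21, C_2 ≅ Z^14.

∂_1: C_1 → C_0 maps an edge to its endpoints' difference, ∂[p,q] = q − p. For instance
  ∂[0,2] = [2] − [0].
The 7×21 boundary matrix has rank 6 and Smith normal form diag(1,1,1,1,1,1).

∂_2: C_2 → C_1 sends each 2-simplex [p,q,r] to [q,r] − [p,r] + [p,q]. For instance
  ∂[2,3,4] = [3,4] − [2,4] + [2,3],
  ∂[1,3,6] = [3,6] − [1,6] + [1,3].
As a 21×14 matrix over Z this has rank 13, with invariant factors (1,1,1,1,1,1,1,1,1,1,1,1,1).

Now H_k = ker ∂_k / im ∂_{k+1}, so:

  H_0: rank C_0 − rank ∂_1 = 7 − 6 = 1, and the invariant factors of ∂_1 are all 1, so H_0 = Z.
  H_1: rank ker ∂_1 − rank ∂_2 = (21 − 6) − 13 = 2, and the invariant factors of ∂_2 are all 1, so H_1 = Z^2.
  H_2: rank ker ∂_2 − rank ∂_3 = (14 − 13) − 0 = 1, and there is no ∂_3, so H_2 = Z.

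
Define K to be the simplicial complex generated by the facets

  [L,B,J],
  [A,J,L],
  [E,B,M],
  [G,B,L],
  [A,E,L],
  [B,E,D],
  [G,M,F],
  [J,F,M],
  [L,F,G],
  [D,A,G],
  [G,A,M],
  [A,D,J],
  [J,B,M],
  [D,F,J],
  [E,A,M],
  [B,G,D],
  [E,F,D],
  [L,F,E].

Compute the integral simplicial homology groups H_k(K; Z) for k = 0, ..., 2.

Take the total order A < B < D < E < F < G < J < L < M on the vertex set. Then K (dimension 2) consists of the simplices:

  0-simplices (9): A, B, D, E, F, G, J, L, M
  1-simplices (27): AD, AE, AG, AJ, AL, AM, BD, BE, BG, BJ, BL, BM, DE, DF, DG, DJ, EF, EL, EM, FG, FJ, FL, FM, GL, GM, JL, JM
  2-simplices (18): ADG, ADJ, AEL, AEM, AGM, AJL, BDE, BDG, BEM, BGL, BJL, BJM, DEF, DFJ, EFL, FGL, FGM, FJM

Hence C_0 ≅ Z^9, C_1 ≅ Z^27, C_2 ≅ Z^18.

Boundary ∂_1: C_1 → C_0 sends each edge [p,q] (with p < q) to q − p. For instance
  ∂AE = E − A.
This gives a 9×27 integer matrix of rank 8; reducing to Smith normal form yields diagonal entries (1,1,1,1,1,1,1,1).

The boundary map ∂_2: C_2 → C_1 acts by ∂[p,q,r] = [q,r] − [p,r] + [p,q]. For instance
  ∂AEL = EL − AL + AE,
  ∂BGL = GL − BL + BG.
The resulting 27×18 matrix has rank 17, and its Smith normal form has invariant factors (1,1,1,1,1,1,1,1,1,1,1,1,1,1,1,1,1).

Computing H_k = (kernel of ∂_k) / (image of ∂_{k+1}):

  H_0: rank C_0 − rank ∂_1 = 9 − 8 = 1, and the invariant factors of ∂_1 are all 1, so H_0 = Z.
  H_1: rank ker ∂_1 − rank ∂_2 = (27 − 8) − 17 = 2, and the invariant factors of ∂_2 are all 1, so H_1 = Z^2.
  H_2: rank ker ∂_2 − rank ∂_3 = (18 − 17) − 0 = 1, and there is no ∂_3, so H_2 = Z.

H_0 = Z,  H_1 = Z^2,  H_2 = Z.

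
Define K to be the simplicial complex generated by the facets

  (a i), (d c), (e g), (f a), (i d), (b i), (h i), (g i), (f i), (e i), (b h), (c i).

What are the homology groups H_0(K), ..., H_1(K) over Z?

H_0 = Z,  H_1 = Z^4.

We work with the vertex ordering a < b < c < d < e < f < g < h < i. The simplices of K, each written with vertices in increasing order, are:

  0-simplices (9): a, b, c, d, e, f, g, h, i
  1-simplices (12): af, ai, bh, bi, cd, ci, di, eg, ei, fi, gi, hi

giving chain groups C_0 ≅ Z^9, C_1 ≅ Z^12.

Boundary ∂_1: C_1 → C_0 is given by ∂[p,q] = [q] − [p]. For instance
  ∂ei = i − e.
The resulting 9×12 matrix has rank 8, and its Smith normal form has invariant factors (1,1,1,1,1,1,1,1).

From H_k ≅ ker(∂_k) / im(∂_{k+1}) we obtain:

  H_0: rank C_0 − rank ∂_1 = 9 − 8 = 1, and the invariant factors of ∂_1 are all 1, so H_0 ≅ Z.
  H_1: rank ker ∂_1 − rank ∂_2 = (12 − 8) − 0 = 4, and there is no ∂_2, so H_1 ≅ Z^4.

As a check, the Euler characteristic is 9 − 12 = -3, which agrees with 1 − 4 = -3.
(K is a triangulation of a wedge of 4 circles.)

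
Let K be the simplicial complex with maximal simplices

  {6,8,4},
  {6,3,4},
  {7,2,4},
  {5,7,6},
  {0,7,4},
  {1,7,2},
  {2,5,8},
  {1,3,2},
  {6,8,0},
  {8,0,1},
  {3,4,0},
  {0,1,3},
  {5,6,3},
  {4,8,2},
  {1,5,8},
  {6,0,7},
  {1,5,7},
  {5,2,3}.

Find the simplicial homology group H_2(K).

H_2 ≅ 0.

Order the vertices as 0 < 1 < 2 < 3 < 4 < 5 < 6 < 7 < 8. Listing each simplex with vertices in this order, K has dimension 2 with simplices:

  0-simplices (9): [0], [1], [2], [3], [4], [5], [6], [7], [8]
  1-simplices (27): (27 of them)
  2-simplices (18): [0,1,3], [0,1,8], [0,3,4], [0,4,7], [0,6,7], [0,6,8], [1,2,3], [1,2,7], [1,5,7], [1,5,8], [2,3,5], [2,4,7], [2,4,8], [2,5,8], [3,4,6], [3,5,6], [4,6,8], [5,6,7]

Hence C_0 ≅ Z^9, C_1 ≅ Z^27, C_2 ≅ Z^18.

The boundary map ∂_1: C_1 → C_0 maps an edge to its endpoints' difference, ∂[p,q] = q − p. For instance
  ∂[4,6] = [6] − [4].
The resulting 9×27 matrix has rank 8, and its Smith normal form has invariant factors (1,1,1,1,1,1,1,1).

The boundary map ∂_2: C_2 → C_1 sends each 2-simplex [p,q,r] to [q,r] − [p,r] + [p,q]. For instance
  ∂[0,6,7] = [6,7] − [0,7] + [0,6],
  ∂[0,6,8] = [6,8] − [0,8] + [0,6].
As a 27×18 matrix over Z this has rank 18, with invariant factors (1,1,1,1,1,1,1,1,1,1,1,1,1,1,1,1,1,2).

Computing H_k = (kernel of ∂_k) / (image of ∂_{k+1}):

  H_2: rank ker ∂_2 − rank ∂_3 = (18 − 18) − 0 = 0, and there is no ∂_3, so H_2 ≅ 0.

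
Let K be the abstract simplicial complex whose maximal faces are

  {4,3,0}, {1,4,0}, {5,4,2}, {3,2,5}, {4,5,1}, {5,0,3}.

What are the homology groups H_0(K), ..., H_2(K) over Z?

Order the vertices as 0 < 1 < 2 < 3 < 4 < 5. Listing each simplex with vertices in this order, K has dimension 2 with simplices:

  0-simplices (6): [0], [1], [2], [3], [4], [5]
  1-simplices (12): [0,1], [0,3], [0,4], [0,5], [1,4], [1,5], [2,3], [2,4], [2,5], [3,4], [3,5], [4,5]
  2-simplices (6): [0,1,4], [0,3,4], [0,3,5], [1,4,5], [2,3,5], [2,4,5]

Hence C_0 ≅ Z^6, C_1 ≅ Z^12, C_2 ≅ Z^6.

The boundary map ∂_1: C_1 → C_0 is given by ∂[p,q] = [q] − [p]. For instance
  ∂[0,1] = [1] − [0].
The 6×12 boundary matrix has rank 5 and Smith normal form diag(1,1,1,1,1).

∂_2: C_2 → C_1 acts by ∂[p,q,r] = [q,r] − [p,r] + [p,q]. For instance
  ∂[1,4,5] = [4,5] − [1,5] + [1,4],
  ∂[0,3,5] = [3,5] − [0,5] + [0,3].
This gives a 12×6 integer matrix of rank 6; reducing to Smith normal form yields diagonal entries (1,1,1,1,1,1).

Reading off H_k = ker ∂_k / im ∂_{k+1}:

  H_0: rank C_0 − rank ∂_1 = 6 − 5 = 1, and the invariant factors of ∂_1 are all 1, so H_0 = Z.
  H_1: rank ker ∂_1 − rank ∂_2 = (12 − 5) − 6 = 1, and the invariant factors of ∂_2 are all 1, so H_1 = Z.
  H_2: rank ker ∂_2 − rank ∂_3 = (6 − 6) − 0 = 0, and there is no ∂_3, so H_2 = 0.

(K is a triangulation of the cylinder S^1 x I.)

H_0 ≅ Z,  H_1 ≅ Z,  H_2 = 0.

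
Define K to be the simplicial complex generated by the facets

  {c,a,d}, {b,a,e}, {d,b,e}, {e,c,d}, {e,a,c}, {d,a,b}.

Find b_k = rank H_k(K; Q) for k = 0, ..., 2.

b_0 = 1, b_1 = 0, b_2 = 1.

K has 5 vertices, 9 edges, 6 triangles.
rank ∂_0 = 0, rank ∂_1 = 4 ⇒ b_0 = 5 − 0 − 4 = 1; all invariant factors of ∂_1 are 1 so no torsion. So H_0 = Z.
rank ∂_1 = 4, rank ∂_2 = 5 ⇒ b_1 = 9 − 4 − 5 = 0; all invariant factors of ∂_2 are 1 so no torsion. So H_1 = 0.
rank ∂_2 = 5, rank ∂_3 = 0 ⇒ b_2 = 6 − 5 − 0 = 1. So H_2 = Z.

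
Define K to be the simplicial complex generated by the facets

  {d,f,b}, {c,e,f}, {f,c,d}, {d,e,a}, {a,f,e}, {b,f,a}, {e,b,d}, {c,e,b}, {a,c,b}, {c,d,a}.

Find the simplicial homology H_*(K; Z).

H_0 ≅ Z,  H_1 ≅ Z/2Z,  H_2 = 0.

Fix the vertex order a < b < c < d < e < f and write every simplex with vertices in increasing order. Then dim K = 2 and the simplices of K are:

  0-simplices (6): a, b, c, d, e, f
  1-simplices (15): ab, ac, ad, ae, af, bc, bd, be, bf, cd, ce, cf, de, df, ef
  2-simplices (10): abc, abf, acd, ade, aef, bce, bde, bdf, cdf, cef

giving chain groups C_0 ≅ Z^6, C_1 ≅ Z^15, C_2 ≅ Z^10.

∂_1: C_1 → C_0 is given by ∂[p,q] = [q] − [p]. For instance
  ∂de = e − d.
As a 6×15 matrix over Z this has rank 5, with invariant factors (1,1,1,1,1).

∂_2: C_2 → C_1 acts by ∂[p,q,r] = [q,r] − [p,r] + [p,q]. For instance
  ∂ade = de − ae + ad,
  ∂cdf = df − cf + cd.
This gives a 15×10 integer matrix of rank 10; reducing to Smith normal form yields diagonal entries (1,1,1,1,1,1,1,1,1,2).

From H_k ≅ ker(∂_k) / im(∂_{k+1}) we obtain:

  H_0: rank C_0 − rank ∂_1 = 6 − 5 = 1, and the invariant factors of ∂_1 are all 1, so H_0 ≅ Z.
  H_1: rank ker ∂_1 − rank ∂_2 = (15 − 5) − 10 = 0, and ∂_2 has invariant factor 2 > 1, so H_1 ≅ Z/2Z.
  H_2: rank ker ∂_2 − rank ∂_3 = (10 − 10) − 0 = 0, and there is no ∂_3, so H_2 ≅ 0.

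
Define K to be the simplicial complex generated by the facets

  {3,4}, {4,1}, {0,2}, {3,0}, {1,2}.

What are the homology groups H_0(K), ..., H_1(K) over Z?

Fix the vertex order 0 < 1 < 2 < 3 < 4 and write every simplex with vertices in increasing order. Then dim K = 1 and the simplices of K are:

  0-simplices (5): [0], [1], [2], [3], [4]
  1-simplices (5): [0,2], [0,3], [1,2], [1,4], [3,4]

Hence C_0 ≅ Z^5, C_1 ≅ Z^5.

The boundary map ∂_1: C_1 → C_0 maps an edge to its endpoints' difference, ∂[p,q] = q − p. For instance
  ∂[1,4] = [4] − [1].
This gives a 5×5 integer matrix of rank 4; reducing to Smith normal form yields diagonal entries (1,1,1,1).

Reading off H_k = ker ∂_k / im ∂_{k+1}:

  H_0: rank C_0 − rank ∂_1 = 5 − 4 = 1, and the invariant factors of ∂_1 are all 1, so H_0 = Z.
  H_1: rank ker ∂_1 − rank ∂_2 = (5 − 4) − 0 = 1, and there is no ∂_2, so H_1 = Z.

H_0 ≅ Z,  H_1 ≅ Z.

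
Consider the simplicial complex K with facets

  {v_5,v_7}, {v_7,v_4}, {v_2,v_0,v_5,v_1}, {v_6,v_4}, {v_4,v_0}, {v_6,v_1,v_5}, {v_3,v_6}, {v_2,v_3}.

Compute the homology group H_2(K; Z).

Take the total order v_0 < v_1 < v_2 < v_3 < v_4 < v_5 < v_6 < v_7 on the vertex set. Then K (dimension 3) consists of the simplices:

  0-simplices (8): [v_0], [v_1], [v_2], [v_3], [v_4], [v_5], [v_6], [v_7]
  1-simplices (14): [v_0,v_1], [v_0,v_2], [v_0,v_4], [v_0,v_5], [v_1,v_2], [v_1,v_5], [v_1,v_6], [v_2,v_3], [v_2,v_5], [v_3,v_6], [v_4,v_6], [v_4,v_7], [v_5,v_6], [v_5,v_7]
  2-simplices (5): [v_0,v_1,v_2], [v_0,v_1,v_5], [v_0,v_2,v_5], [v_1,v_2,v_5], [v_1,v_5,v_6]
  3-simplices (1): [v_0,v_1,v_2,v_5]

so the chain groups are C_0 ≅ Z^8, C_1 ≅ Z^14, C_2 ≅ Z^5, C_3 ≅ Z^1.

Boundary ∂_1: C_1 → C_0 is given by ∂[p,q] = [q] − [p]. For instance
  ∂[v_5,v_6] = [v_6] − [v_5].
As a 8×14 matrix over Z this has rank 7, with invariant factors (1,1,1,1,1,1,1).

Boundary ∂_2: C_2 → C_1 sends each 2-simplex [p,q,r] to [q,r] − [p,r] + [p,q]. For instance
  ∂[v_1,v_2,v_5] = [v_2,v_5] − [v_1,v_5] + [v_1,v_2],
  ∂[v_1,v_5,v_6] = [v_5,v_6] − [v_1,v_6] + [v_1,v_5].
As a 14×5 matrix over Z this has rank 4, with invariant factors (1,1,1,1).

∂_3: C_3 → C_2 sends each 3-simplex σ to the alternating sum Σ_i (−1)^i (σ with its i-th vertex removed). For instance
  ∂[v_0,v_1,v_2,v_5] = [v_1,v_2,v_5] − [v_0,v_2,v_5] + [v_0,v_1,v_5] − [v_0,v_1,v_2].
The resulting 5×1 matrix has rank 1, and its Smith normal form has invariant factors (1).

Now H_k = ker ∂_k / im ∂_{k+1}, so:

  H_2: rank ker ∂_2 − rank ∂_3 = (5 − 4) − 1 = 0, and the invariant factors of ∂_3 are all 1, so H_2 = 0.

H_2 ≅ 0.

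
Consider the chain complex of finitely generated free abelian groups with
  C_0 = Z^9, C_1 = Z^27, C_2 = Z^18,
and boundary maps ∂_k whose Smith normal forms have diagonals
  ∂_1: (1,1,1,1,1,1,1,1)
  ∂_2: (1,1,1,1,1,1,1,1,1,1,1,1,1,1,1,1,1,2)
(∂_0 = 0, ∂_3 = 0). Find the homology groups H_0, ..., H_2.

H_0 = Z,  H_1 = Z × Z/2,  H_2 = 0.

H_0: b_0 = 9 − 0 − 8 = 1; torsion from ∂_1 factors > 1: none. So H_0 = Z.
H_1: b_1 = 27 − 8 − 18 = 1; torsion from ∂_2 factors > 1: [2]. So H_1 = Z × Z/2.
H_2: b_2 = 18 − 18 − 0 = 0; torsion from ∂_3 factors > 1: none. So H_2 = 0.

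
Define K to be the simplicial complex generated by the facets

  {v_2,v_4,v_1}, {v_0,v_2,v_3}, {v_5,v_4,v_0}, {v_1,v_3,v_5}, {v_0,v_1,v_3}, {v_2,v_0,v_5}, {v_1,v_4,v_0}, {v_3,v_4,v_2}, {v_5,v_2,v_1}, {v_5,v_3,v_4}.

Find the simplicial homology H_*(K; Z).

H_0 ≅ Z,  H_1 ≅ Z/2,  H_2 = 0.

Order the vertices as v_0 < v_1 < v_2 < v_3 < v_4 < v_5. Listing each simplex with vertices in this order, K has dimension 2 with simplices:

  0-simplices (6): [v_0], [v_1], [v_2], [v_3], [v_4], [v_5]
  1-simplices (15): (15 of them)
  2-simplices (10): [v_0,v_1,v_3], [v_0,v_1,v_4], [v_0,v_2,v_3], [v_0,v_2,v_5], [v_0,v_4,v_5], [v_1,v_2,v_4], [v_1,v_2,v_5], [v_1,v_3,v_5], [v_2,v_3,v_4], [v_3,v_4,v_5]

Hence C_0 ≅ Z^6, C_1 ≅ Z^15, C_2 ≅ Z^10.

The boundary map ∂_1: C_1 → C_0 sends each edge [p,q] (with p < q) to q − p. For instance
  ∂[v_3,v_5] = [v_5] − [v_3].
This gives a 6×15 integer matrix of rank 5; reducing to Smith normal form yields diagonal entries (1,1,1,1,1).

The boundary map ∂_2: C_2 → C_1 maps a triangle to the signed sum of its edges. For instance
  ∂[v_1,v_2,v_4] = [v_2,v_4] − [v_1,v_4] + [v_1,v_2],
  ∂[v_0,v_2,v_5] = [v_2,v_5] − [v_0,v_5] + [v_0,v_2].
As a 15×10 matrix over Z this has rank 10, with invariant factors (1,1,1,1,1,1,1,1,1,2).

Reading off H_k = ker ∂_k / im ∂_{k+1}:

  H_0: rank C_0 − rank ∂_1 = 6 − 5 = 1, and the invariant factors of ∂_1 are all 1, so H_0 ≅ Z.
  H_1: rank ker ∂_1 − rank ∂_2 = (15 − 5) − 10 = 0, and ∂_2 has invariant factor 2 > 1, so H_1 ≅ Z/2.
  H_2: rank ker ∂_2 − rank ∂_3 = (10 − 10) − 0 = 0, and there is no ∂_3, so H_2 ≅ 0.

As a check, the Euler characteristic is 6 − 15 + 10 = 1, which agrees with 1 − 0 + 0 = 1.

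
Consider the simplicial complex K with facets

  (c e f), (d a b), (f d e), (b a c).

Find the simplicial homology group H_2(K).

K has 6 vertices, 10 edges, 4 triangles.
rank ∂_2 = 4, rank ∂_3 = 0 ⇒ b_2 = 4 − 4 − 0 = 0. So H_2 ≅ 0.

H_2 ≅ 0.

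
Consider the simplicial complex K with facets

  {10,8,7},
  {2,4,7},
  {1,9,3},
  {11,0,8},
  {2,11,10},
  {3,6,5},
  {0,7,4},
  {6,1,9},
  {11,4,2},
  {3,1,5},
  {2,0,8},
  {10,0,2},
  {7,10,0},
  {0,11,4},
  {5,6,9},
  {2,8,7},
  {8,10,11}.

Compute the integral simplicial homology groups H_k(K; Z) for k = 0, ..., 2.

H_0 ≅ Z^2,  H_1 ≅ Z ⊕ Z/2,  H_2 = 0.

We work with the vertex ordering 0 < 1 < 2 < 3 < 4 < 5 < 6 < 7 < 8 < 9 < 10 < 11. The simplices of K, each written with vertices in increasing order, are:

  0-simplices (12): [0], [1], [2], [3], [4], [5], [6], [7], [8], [9], [10], [11]
  1-simplices (28): (28 of them)
  2-simplices (17): (17 of them)

Hence C_0 ≅ Z^12, C_1 ≅ Z^28, C_2 ≅ Z^17.

The boundary map ∂_1: C_1 → C_0 is given by ∂[p,q] = [q] − [p]. For instance
  ∂[3,9] = [9] − [3].
The 12×28 boundary matrix has rank 10 and Smith normal form diag(1,1,1,1,1,1,1,1,1,1).

Boundary ∂_2: C_2 → C_1 maps a triangle to the signed sum of its edges. For instance
  ∂[0,4,7] = [4,7] − [0,7] + [0,4],
  ∂[2,10,11] = [10,11] − [2,11] + [2,10].
This gives a 28×17 integer matrix of rank 17; reducing to Smith normal form yields diagonal entries (1,1,1,1,1,1,1,1,1,1,1,1,1,1,1,1,2).

Now H_k = ker ∂_k / im ∂_{k+1}, so:

  H_0: rank C_0 − rank ∂_1 = 12 − 10 = 2, and the invariant factors of ∂_1 are all 1, so H_0 = Z^2.
  H_1: rank ker ∂_1 − rank ∂_2 = (28 − 10) − 17 = 1, and ∂_2 has invariant factor 2 > 1, so H_1 = Z ⊕ Z/2.
  H_2: rank ker ∂_2 − rank ∂_3 = (17 − 17) − 0 = 0, and there is no ∂_3, so H_2 = 0.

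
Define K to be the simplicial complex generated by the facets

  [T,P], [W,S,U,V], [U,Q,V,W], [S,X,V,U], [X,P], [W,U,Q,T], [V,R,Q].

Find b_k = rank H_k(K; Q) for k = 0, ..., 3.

Fix the vertex order P < Q < R < S < T < U < V < W < X and write every simplex with vertices in increasing order. Then dim K = 3 and the simplices of K are:

  0-simplices (9): P, Q, R, S, T, U, V, W, X
  1-simplices (19): PT, PX, QR, QT, QU, QV, QW, RV, SU, SV, SW, SX, TU, TW, UV, UW, UX, VW, VX
  2-simplices (14): QRV, QTU, QTW, QUV, QUW, QVW, SUV, SUW, SUX, SVW, SVX, TUW, UVW, UVX
  3-simplices (4): QTUW, QUVW, SUVW, SUVX

giving chain groups C_0 ≅ Z^9, C_1 ≅ Z^19, C_2 ≅ Z^14, C_3 ≅ Z^4.

Boundary ∂_1: C_1 → C_0 is given by ∂[p,q] = [q] − [p]. For instance
  ∂SV = V − S.
The resulting 9×19 matrix has rank 8, and its Smith normal form has invariant factors (1,1,1,1,1,1,1,1).

Boundary ∂_2: C_2 → C_1 maps a triangle to the signed sum of its edges. For instance
  ∂QTW = TW − QW + QT,
  ∂SUW = UW − SW + SU.
The 19×14 boundary matrix has rank 10 and Smith normal form diag(1,1,1,1,1,1,1,1,1,1).

∂_3: C_3 → C_2 sends each 3-simplex σ to the alternating sum Σ_i (−1)^i (σ with its i-th vertex removed). For instance
  ∂QUVW = UVW − QVW + QUW − QUV,
  ∂SUVX = UVX − SVX + SUX − SUV.
This gives a 14×4 integer matrix of rank 4; reducing to Smith normal form yields diagonal entries (1,1,1,1).

From H_k ≅ ker(∂_k) / im(∂_{k+1}) we obtain:

  H_0: rank C_0 − rank ∂_1 = 9 − 8 = 1, and the invariant factors of ∂_1 are all 1, so H_0 ≅ Z.
  H_1: rank ker ∂_1 − rank ∂_2 = (19 − 8) − 10 = 1, and the invariant factors of ∂_2 are all 1, so H_1 ≅ Z.
  H_2: rank ker ∂_2 − rank ∂_3 = (14 − 10) − 4 = 0, and the invariant factors of ∂_3 are all 1, so H_2 ≅ 0.
  H_3: rank ker ∂_3 − rank ∂_4 = (4 − 4) − 0 = 0, and there is no ∂_4, so H_3 ≅ 0.

As a check, the Euler characteristic is 9 − 19 + 14 − 4 = 0, which agrees with 1 − 1 + 0 − 0 = 0.

Hence the Betti numbers are b_0 = 1, b_1 = 1, b_2 = 0, b_3 = 0.

b_0 = 1, b_1 = 1, b_2 = 0, b_3 = 0.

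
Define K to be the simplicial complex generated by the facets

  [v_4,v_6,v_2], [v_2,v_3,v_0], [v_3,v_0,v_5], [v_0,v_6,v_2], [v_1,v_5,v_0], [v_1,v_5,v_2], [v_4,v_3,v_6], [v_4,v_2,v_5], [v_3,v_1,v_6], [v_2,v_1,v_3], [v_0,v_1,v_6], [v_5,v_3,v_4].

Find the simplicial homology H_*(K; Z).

We work with the vertex ordering v_0 < v_1 < v_2 < v_3 < v_4 < v_5 < v_6. The simplices of K, each written with vertices in increasing order, are:

  0-simplices (7): [v_0], [v_1], [v_2], [v_3], [v_4], [v_5], [v_6]
  1-simplices (18): (18 of them)
  2-simplices (12): (12 of them)

so the chain groups are C_0 ≅ Z^7, C_1 ≅ Z^18, C_2 ≅ Z^12.

∂_1: C_1 → C_0 is given by ∂[p,q] = [q] − [p].
As a 7×18 matrix over Z this has rank 6, with invariant factors (1,1,1,1,1,1).

Boundary ∂_2: C_2 → C_1 acts by ∂[p,q,r] = [q,r] − [p,r] + [p,q]. For instance
  ∂[v_1,v_2,v_3] = [v_2,v_3] − [v_1,v_3] + [v_1,v_2],
  ∂[v_1,v_3,v_6] = [v_3,v_6] − [v_1,v_6] + [v_1,v_3].
This gives a 18×12 integer matrix of rank 12; reducing to Smith normal form yields diagonal entries (1,1,1,1,1,1,1,1,1,1,1,2).

Now H_k = ker ∂_k / im ∂_{k+1}, so:

  H_0: rank C_0 − rank ∂_1 = 7 − 6 = 1, and the invariant factors of ∂_1 are all 1, so H_0 = Z.
  H_1: rank ker ∂_1 − rank ∂_2 = (18 − 6) − 12 = 0, and ∂_2 has invariant factor 2 > 1, so H_1 = Z/2Z.
  H_2: rank ker ∂_2 − rank ∂_3 = (12 − 12) − 0 = 0, and there is no ∂_3, so H_2 = 0.

As a check, the Euler characteristic is 7 − 18 + 12 = 1, which agrees with 1 − 0 + 0 = 1.

H_0 = Z,  H_1 = Z/2Z,  H_2 = 0.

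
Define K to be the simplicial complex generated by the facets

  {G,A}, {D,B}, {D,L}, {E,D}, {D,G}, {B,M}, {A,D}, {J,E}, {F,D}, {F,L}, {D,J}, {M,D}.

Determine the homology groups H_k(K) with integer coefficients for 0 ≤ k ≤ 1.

H_0 = Z,  H_1 = Z^4.

Take the total order A < B < D < E < F < G < J < L < M on the vertex set. Then K (dimension 1) consists of the simplices:

  0-simplices (9): A, B, D, E, F, G, J, L, M
  1-simplices (12): AD, AG, BD, BM, DE, DF, DG, DJ, DL, DM, EJ, FL

so the chain groups are C_0 ≅ Z^9, C_1 ≅ Z^12.

Boundary ∂_1: C_1 → C_0 sends each edge [p,q] (with p < q) to q − p.
The 9×12 boundary matrix has rank 8 and Smith normal form diag(1,1,1,1,1,1,1,1).

Reading off H_k = ker ∂_k / im ∂_{k+1}:

  H_0: rank C_0 − rank ∂_1 = 9 − 8 = 1, and the invariant factors of ∂_1 are all 1, so H_0 ≅ Z.
  H_1: rank ker ∂_1 − rank ∂_2 = (12 − 8) − 0 = 4, and there is no ∂_2, so H_1 ≅ Z^4.

(K is a triangulation of a wedge of 4 circles.)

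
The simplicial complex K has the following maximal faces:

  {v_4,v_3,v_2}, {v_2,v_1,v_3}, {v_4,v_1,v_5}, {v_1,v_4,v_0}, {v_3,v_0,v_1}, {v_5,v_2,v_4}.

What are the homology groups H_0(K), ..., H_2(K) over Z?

H_0 ≅ Z,  H_1 ≅ Z,  H_2 = 0.

Fix the vertex order v_0 < v_1 < v_2 < v_3 < v_4 < v_5 and write every simplex with vertices in increasing order. Then dim K = 2 and the simplices of K are:

  0-simplices (6): [v_0], [v_1], [v_2], [v_3], [v_4], [v_5]
  1-simplices (12): [v_0,v_1], [v_0,v_3], [v_0,v_4], [v_1,v_2], [v_1,v_3], [v_1,v_4], [v_1,v_5], [v_2,v_3], [v_2,v_4], [v_2,v_5], [v_3,v_4], [v_4,v_5]
  2-simplices (6): [v_0,v_1,v_3], [v_0,v_1,v_4], [v_1,v_2,v_3], [v_1,v_4,v_5], [v_2,v_3,v_4], [v_2,v_4,v_5]

so the chain groups are C_0 ≅ Z^6, C_1 ≅ Z^12, C_2 ≅ Z^6.

Boundary ∂_1: C_1 → C_0 is given by ∂[p,q] = [q] − [p]. For instance
  ∂[v_0,v_4] = [v_4] − [v_0].
The resulting 6×12 matrix has rank 5, and its Smith normal form has invariant factors (1,1,1,1,1).

The boundary map ∂_2: C_2 → C_1 sends each 2-simplex [p,q,r] to [q,r] − [p,r] + [p,q]. For instance
  ∂[v_0,v_1,v_3] = [v_1,v_3] − [v_0,v_3] + [v_0,v_1],
  ∂[v_2,v_3,v_4] = [v_3,v_4] − [v_2,v_4] + [v_2,v_3].
The resulting 12×6 matrix has rank 6, and its Smith normal form has invariant factors (1,1,1,1,1,1).

From H_k ≅ ker(∂_k) / im(∂_{k+1}) we obtain:

  H_0: rank C_0 − rank ∂_1 = 6 − 5 = 1, and the invariant factors of ∂_1 are all 1, so H_0 = Z.
  H_1: rank ker ∂_1 − rank ∂_2 = (12 − 5) − 6 = 1, and the invariant factors of ∂_2 are all 1, so H_1 = Z.
  H_2: rank ker ∂_2 − rank ∂_3 = (6 − 6) − 0 = 0, and there is no ∂_3, so H_2 = 0.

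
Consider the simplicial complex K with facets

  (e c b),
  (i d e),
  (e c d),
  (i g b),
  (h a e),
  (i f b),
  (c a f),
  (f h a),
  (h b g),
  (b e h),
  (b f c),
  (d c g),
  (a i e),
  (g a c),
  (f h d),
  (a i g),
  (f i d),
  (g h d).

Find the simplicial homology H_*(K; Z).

Take the total order a < b < c < d < e < f < g < h < i on the vertex set. Then K (dimension 2) consists of the simplices:

  0-simplices (9): a, b, c, d, e, f, g, h, i
  1-simplices (27): ac, ae, af, ag, ah, ai, bc, be, bf, bg, bh, bi, cd, ce, cf, cg, de, df, dg, dh, di, eh, ei, fh, fi, gh, gi
  2-simplices (18): acf, acg, aeh, aei, afh, agi, bce, bcf, beh, bfi, bgh, bgi, cde, cdg, dei, dfh, dfi, dgh

giving chain groups C_0 ≅ Z^9, C_1 ≅ Z^27, C_2 ≅ Z^18.

The boundary map ∂_1: C_1 → C_0 sends each edge [p,q] (with p < q) to q − p. For instance
  ∂fh = h − f.
This gives a 9×27 integer matrix of rank 8; reducing to Smith normal form yields diagonal entries (1,1,1,1,1,1,1,1).

Boundary ∂_2: C_2 → C_1 acts by ∂[p,q,r] = [q,r] − [p,r] + [p,q]. For instance
  ∂acf = cf − af + ac,
  ∂aeh = eh − ah + ae.
This gives a 27×18 integer matrix of rank 17; reducing to Smith normal form yields diagonal entries (1,1,1,1,1,1,1,1,1,1,1,1,1,1,1,1,1).

Now H_k = ker ∂_k / im ∂_{k+1}, so:

  H_0: rank C_0 − rank ∂_1 = 9 − 8 = 1, and the invariant factors of ∂_1 are all 1, so H_0 ≅ Z.
  H_1: rank ker ∂_1 − rank ∂_2 = (27 − 8) − 17 = 2, and the invariant factors of ∂_2 are all 1, so H_1 ≅ Z^2.
  H_2: rank ker ∂_2 − rank ∂_3 = (18 − 17) − 0 = 1, and there is no ∂_3, so H_2 ≅ Z.

(K is a triangulation of the torus T^2.)

H_0 ≅ Z,  H_1 ≅ Z^2,  H_2 ≅ Z.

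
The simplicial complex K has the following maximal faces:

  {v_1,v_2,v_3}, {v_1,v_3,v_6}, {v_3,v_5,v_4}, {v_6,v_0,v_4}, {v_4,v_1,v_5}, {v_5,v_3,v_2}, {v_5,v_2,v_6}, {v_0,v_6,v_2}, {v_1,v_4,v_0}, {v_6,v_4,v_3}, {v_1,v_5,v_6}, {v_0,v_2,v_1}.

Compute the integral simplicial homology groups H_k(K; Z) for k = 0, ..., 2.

H_0 = Z,  H_1 = Z/2Z,  H_2 = 0.

Order the vertices as v_0 < v_1 < v_2 < v_3 < v_4 < v_5 < v_6. Listing each simplex with vertices in this order, K has dimension 2 with simplices:

  0-simplices (7): [v_0], [v_1], [v_2], [v_3], [v_4], [v_5], [v_6]
  1-simplices (18): (18 of them)
  2-simplices (12): (12 of them)

Hence C_0 ≅ Z^7, C_1 ≅ Z^18, C_2 ≅ Z^12.

Boundary ∂_1: C_1 → C_0 sends each edge [p,q] (with p < q) to q − p.
The resulting 7×18 matrix has rank 6, and its Smith normal form has invariant factors (1,1,1,1,1,1).

Boundary ∂_2: C_2 → C_1 sends each 2-simplex [p,q,r] to [q,r] − [p,r] + [p,q]. For instance
  ∂[v_0,v_1,v_4] = [v_1,v_4] − [v_0,v_4] + [v_0,v_1],
  ∂[v_3,v_4,v_5] = [v_4,v_5] − [v_3,v_5] + [v_3,v_4].
As a 18×12 matrix over Z this has rank 12, with invariant factors (1,1,1,1,1,1,1,1,1,1,1,2).

Computing H_k = (kernel of ∂_k) / (image of ∂_{k+1}):

  H_0: rank C_0 − rank ∂_1 = 7 − 6 = 1, and the invariant factors of ∂_1 are all 1, so H_0 = Z.
  H_1: rank ker ∂_1 − rank ∂_2 = (18 − 6) − 12 = 0, and ∂_2 has invariant factor 2 > 1, so H_1 = Z/2Z.
  H_2: rank ker ∂_2 − rank ∂_3 = (12 − 12) − 0 = 0, and there is no ∂_3, so H_2 = 0.

As a check, the Euler characteristic is 7 − 18 + 12 = 1, which agrees with 1 − 0 + 0 = 1.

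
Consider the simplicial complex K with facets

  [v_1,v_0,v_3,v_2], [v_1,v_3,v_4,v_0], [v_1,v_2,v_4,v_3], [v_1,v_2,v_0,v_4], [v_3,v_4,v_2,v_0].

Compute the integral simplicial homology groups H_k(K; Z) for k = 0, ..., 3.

Order the vertices as v_0 < v_1 < v_2 < v_3 < v_4. Listing each simplex with vertices in this order, K has dimension 3 with simplices:

  0-simplices (5): [v_0], [v_1], [v_2], [v_3], [v_4]
  1-simplices (10): [v_0,v_1], [v_0,v_2], [v_0,v_3], [v_0,v_4], [v_1,v_2], [v_1,v_3], [v_1,v_4], [v_2,v_3], [v_2,v_4], [v_3,v_4]
  2-simplices (10): [v_0,v_1,v_2], [v_0,v_1,v_3], [v_0,v_1,v_4], [v_0,v_2,v_3], [v_0,v_2,v_4], [v_0,v_3,v_4], [v_1,v_2,v_3], [v_1,v_2,v_4], [v_1,v_3,v_4], [v_2,v_3,v_4]
  3-simplices (5): [v_0,v_1,v_2,v_3], [v_0,v_1,v_2,v_4], [v_0,v_1,v_3,v_4], [v_0,v_2,v_3,v_4], [v_1,v_2,v_3,v_4]

so the chain groups are C_0 ≅ Z^5, C_1 ≅ Z^10, C_2 ≅ Z^10, C_3 ≅ Z^5.

The boundary map ∂_1: C_1 → C_0 is given by ∂[p,q] = [q] − [p]. For instance
  ∂[v_3,v_4] = [v_4] − [v_3].
The 5×10 boundary matrix has rank 4 and Smith normal form diag(1,1,1,1).

The boundary map ∂_2: C_2 → C_1 sends each 2-simplex [p,q,r] to [q,r] − [p,r] + [p,q]. For instance
  ∂[v_0,v_3,v_4] = [v_3,v_4] − [v_0,v_4] + [v_0,v_3],
  ∂[v_0,v_1,v_2] = [v_1,v_2] − [v_0,v_2] + [v_0,v_1].
The 10×10 boundary matrix has rank 6 and Smith normal form diag(1,1,1,1,1,1).

The boundary map ∂_3: C_3 → C_2 sends each 3-simplex σ to the alternating sum Σ_i (−1)^i (σ with its i-th vertex removed). For instance
  ∂[v_1,v_2,v_3,v_4] = [v_2,v_3,v_4] − [v_1,v_3,v_4] + [v_1,v_2,v_4] − [v_1,v_2,v_3],
  ∂[v_0,v_1,v_2,v_4] = [v_1,v_2,v_4] − [v_0,v_2,v_4] + [v_0,v_1,v_4] − [v_0,v_1,v_2].
The resulting 10×5 matrix has rank 4, and its Smith normal form has invariant factors (1,1,1,1).

From H_k ≅ ker(∂_k) / im(∂_{k+1}) we obtain:

  H_0: rank C_0 − rank ∂_1 = 5 − 4 = 1, and the invariant factors of ∂_1 are all 1, so H_0 ≅ Z.
  H_1: rank ker ∂_1 − rank ∂_2 = (10 − 4) − 6 = 0, and the invariant factors of ∂_2 are all 1, so H_1 ≅ 0.
  H_2: rank ker ∂_2 − rank ∂_3 = (10 − 6) − 4 = 0, and the invariant factors of ∂_3 are all 1, so H_2 ≅ 0.
  H_3: rank ker ∂_3 − rank ∂_4 = (5 − 4) − 0 = 1, and there is no ∂_4, so H_3 ≅ Z.

As a check, the Euler characteristic is 5 − 10 + 10 − 5 = 0, which agrees with 1 − 0 + 0 − 1 = 0.

H_0 = Z,  H_1 = 0,  H_2 = 0,  H_3 = Z.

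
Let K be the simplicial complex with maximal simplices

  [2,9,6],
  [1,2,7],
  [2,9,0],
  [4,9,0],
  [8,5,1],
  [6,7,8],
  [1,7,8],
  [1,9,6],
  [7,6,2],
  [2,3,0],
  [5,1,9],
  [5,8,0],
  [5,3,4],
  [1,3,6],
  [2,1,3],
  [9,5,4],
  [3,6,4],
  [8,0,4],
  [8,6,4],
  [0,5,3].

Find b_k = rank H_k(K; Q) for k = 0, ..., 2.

b_0 = 1, b_1 = 1, b_2 = 0.

Order the vertices as 0 < 1 < 2 < 3 < 4 < 5 < 6 < 7 < 8 < 9. Listing each simplex with vertices in this order, K has dimension 2 with simplices:

  0-simplices (10): [0], [1], [2], [3], [4], [5], [6], [7], [8], [9]
  1-simplices (30): (30 of them)
  2-simplices (20): (20 of them)

giving chain groups C_0 ≅ Z^10, C_1 ≅ Z^30, C_2 ≅ Z^20.

The boundary map ∂_1: C_1 → C_0 is given by ∂[p,q] = [q] − [p]. For instance
  ∂[4,5] = [5] − [4].
The resulting 10×30 matrix has rank 9, and its Smith normal form has invariant factors (1,1,1,1,1,1,1,1,1).

Boundary ∂_2: C_2 → C_1 acts by ∂[p,q,r] = [q,r] − [p,r] + [p,q]. For instance
  ∂[0,4,9] = [4,9] − [0,9] + [0,4],
  ∂[2,6,7] = [6,7] − [2,7] + [2,6].
This gives a 30×20 integer matrix of rank 20; reducing to Smith normal form yields diagonal entries (1,1,1,1,1,1,1,1,1,1,1,1,1,1,1,1,1,1,1,2).

From H_k ≅ ker(∂_k) / im(∂_{k+1}) we obtain:

  H_0: rank C_0 − rank ∂_1 = 10 − 9 = 1, and the invariant factors of ∂_1 are all 1, so H_0 = Z.
  H_1: rank ker ∂_1 − rank ∂_2 = (30 − 9) − 20 = 1, and ∂_2 has invariant factor 2 > 1, so H_1 = Z ⊕ Z/2.
  H_2: rank ker ∂_2 − rank ∂_3 = (20 − 20) − 0 = 0, and there is no ∂_3, so H_2 = 0.

As a check, the Euler characteristic is 10 − 30 + 20 = 0, which agrees with 1 − 1 + 0 = 0.

Hence the Betti numbers are b_0 = 1, b_1 = 1, b_2 = 0.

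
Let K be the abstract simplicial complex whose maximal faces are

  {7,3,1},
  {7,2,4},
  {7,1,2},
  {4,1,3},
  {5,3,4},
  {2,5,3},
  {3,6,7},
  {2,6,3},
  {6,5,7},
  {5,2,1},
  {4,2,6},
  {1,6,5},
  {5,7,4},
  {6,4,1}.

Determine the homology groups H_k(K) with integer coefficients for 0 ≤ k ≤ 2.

H_0 = Z,  H_1 = Z^2,  H_2 = Z.

Fix the vertex order 1 < 2 < 3 < 4 < 5 < 6 < 7 and write every simplex with vertices in increasing order. Then dim K = 2 and the simplices of K are:

  0-simplices (7): [1], [2], [3], [4], [5], [6], [7]
  1-simplices (21): [1,2], [1,3], [1,4], [1,5], [1,6], [1,7], [2,3], [2,4], [2,5], [2,6], [2,7], [3,4], [3,5], [3,6], [3,7], [4,5], [4,6], [4,7], [5,6], [5,7], [6,7]
  2-simplices (14): [1,2,5], [1,2,7], [1,3,4], [1,3,7], [1,4,6], [1,5,6], [2,3,5], [2,3,6], [2,4,6], [2,4,7], [3,4,5], [3,6,7], [4,5,7], [5,6,7]

so the chain groups are C_0 ≅ Z^7, C_1 ≅ Z^21, C_2 ≅ Z^14.

The boundary map ∂_1: C_1 → C_0 sends each edge [p,q] (with p < q) to q − p. For instance
  ∂[4,7] = [7] − [4].
The resulting 7×21 matrix has rank 6, and its Smith normal form has invariant factors (1,1,1,1,1,1).

∂_2: C_2 → C_1 acts by ∂[p,q,r] = [q,r] − [p,r] + [p,q]. For instance
  ∂[1,5,6] = [5,6] − [1,6] + [1,5],
  ∂[2,3,5] = [3,5] − [2,5] + [2,3].
As a 21×14 matrix over Z this has rank 13, with invariant factors (1,1,1,1,1,1,1,1,1,1,1,1,1).

Computing H_k = (kernel of ∂_k) / (image of ∂_{k+1}):

  H_0: rank C_0 − rank ∂_1 = 7 − 6 = 1, and the invariant factors of ∂_1 are all 1, so H_0 = Z.
  H_1: rank ker ∂_1 − rank ∂_2 = (21 − 6) − 13 = 2, and the invariant factors of ∂_2 are all 1, so H_1 = Z^2.
  H_2: rank ker ∂_2 − rank ∂_3 = (14 − 13) − 0 = 1, and there is no ∂_3, so H_2 = Z.

(K is a triangulation of the torus T^2.)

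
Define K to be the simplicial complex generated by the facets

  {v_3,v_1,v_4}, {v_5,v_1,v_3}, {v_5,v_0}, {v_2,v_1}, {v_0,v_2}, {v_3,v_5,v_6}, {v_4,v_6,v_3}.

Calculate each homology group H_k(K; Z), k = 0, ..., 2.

H_0 = Z,  H_1 = Z,  H_2 = 0.

Order the vertices as v_0 < v_1 < v_2 < v_3 < v_4 < v_5 < v_6. Listing each simplex with vertices in this order, K has dimension 2 with simplices:

  0-simplices (7): [v_0], [v_1], [v_2], [v_3], [v_4], [v_5], [v_6]
  1-simplices (11): [v_0,v_2], [v_0,v_5], [v_1,v_2], [v_1,v_3], [v_1,v_4], [v_1,v_5], [v_3,v_4], [v_3,v_5], [v_3,v_6], [v_4,v_6], [v_5,v_6]
  2-simplices (4): [v_1,v_3,v_4], [v_1,v_3,v_5], [v_3,v_4,v_6], [v_3,v_5,v_6]

so the chain groups are C_0 ≅ Z^7, C_1 ≅ Z^11, C_2 ≅ Z^4.

∂_1: C_1 → C_0 sends each edge [p,q] (with p < q) to q − p. For instance
  ∂[v_4,v_6] = [v_6] − [v_4].
The resulting 7×11 matrix has rank 6, and its Smith normal form has invariant factors (1,1,1,1,1,1).

The boundary map ∂_2: C_2 → C_1 sends each 2-simplex [p,q,r] to [q,r] − [p,r] + [p,q]. For instance
  ∂[v_1,v_3,v_4] = [v_3,v_4] − [v_1,v_4] + [v_1,v_3],
  ∂[v_3,v_5,v_6] = [v_5,v_6] − [v_3,v_6] + [v_3,v_5].
The resulting 11×4 matrix has rank 4, and its Smith normal form has invariant factors (1,1,1,1).

Reading off H_k = ker ∂_k / im ∂_{k+1}:

  H_0: rank C_0 − rank ∂_1 = 7 − 6 = 1, and the invariant factors of ∂_1 are all 1, so H_0 = Z.
  H_1: rank ker ∂_1 − rank ∂_2 = (11 − 6) − 4 = 1, and the invariant factors of ∂_2 are all 1, so H_1 = Z.
  H_2: rank ker ∂_2 − rank ∂_3 = (4 − 4) − 0 = 0, and there is no ∂_3, so H_2 = 0.

As a check, the Euler characteristic is 7 − 11 + 4 = 0, which agrees with 1 − 1 + 0 = 0.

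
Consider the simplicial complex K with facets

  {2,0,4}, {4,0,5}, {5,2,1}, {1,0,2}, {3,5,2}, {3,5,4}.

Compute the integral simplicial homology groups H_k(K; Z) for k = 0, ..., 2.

H_0 ≅ Z,  H_1 ≅ Z,  H_2 = 0.

Order the vertices as 0 < 1 < 2 < 3 < 4 < 5. Listing each simplex with vertices in this order, K has dimension 2 with simplices:

  0-simplices (6): [0], [1], [2], [3], [4], [5]
  1-simplices (12): [0,1], [0,2], [0,4], [0,5], [1,2], [1,5], [2,3], [2,4], [2,5], [3,4], [3,5], [4,5]
  2-simplices (6): [0,1,2], [0,2,4], [0,4,5], [1,2,5], [2,3,5], [3,4,5]

Hence C_0 ≅ Z^6, C_1 ≅ Z^12, C_2 ≅ Z^6.

Boundary ∂_1: C_1 → C_0 sends each edge [p,q] (with p < q) to q − p. For instance
  ∂[2,4] = [4] − [2].
The 6×12 boundary matrix has rank 5 and Smith normal form diag(1,1,1,1,1).

∂_2: C_2 → C_1 sends each 2-simplex [p,q,r] to [q,r] − [p,r] + [p,q]. For instance
  ∂[3,4,5] = [4,5] − [3,5] + [3,4],
  ∂[0,1,2] = [1,2] − [0,2] + [0,1].
The resulting 12×6 matrix has rank 6, and its Smith normal form has invariant factors (1,1,1,1,1,1).

From H_k ≅ ker(∂_k) / im(∂_{k+1}) we obtain:

  H_0: rank C_0 − rank ∂_1 = 6 − 5 = 1, and the invariant factors of ∂_1 are all 1, so H_0 ≅ Z.
  H_1: rank ker ∂_1 − rank ∂_2 = (12 − 5) − 6 = 1, and the invariant factors of ∂_2 are all 1, so H_1 ≅ Z.
  H_2: rank ker ∂_2 − rank ∂_3 = (6 − 6) − 0 = 0, and there is no ∂_3, so H_2 ≅ 0.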